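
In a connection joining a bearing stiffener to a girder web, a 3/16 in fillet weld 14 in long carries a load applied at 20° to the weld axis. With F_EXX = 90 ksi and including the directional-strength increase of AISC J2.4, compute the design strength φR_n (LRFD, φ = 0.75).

t_e = 0.707 × 0.1875 = 0.1326 in; A_we = 0.1326 × 14 = 1.856 in².
Directional factor: 1.0 + 0.5 sin^1.5(20°) = 1.1.
F_nw = 0.6 × 90 × 1.1 = 59.4 ksi.
φR_n = 0.75 × 59.4 × 1.856 = 82.68 kips.

φR_n ≈ 82.7 kips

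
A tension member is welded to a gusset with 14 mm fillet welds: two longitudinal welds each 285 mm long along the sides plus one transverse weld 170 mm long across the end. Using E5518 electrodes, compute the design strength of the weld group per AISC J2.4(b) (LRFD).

φR_n ≈ 1810 kN

E55XX → F_EXX = 550 MPa.
t_e = 0.707 × 14 = 9.898 mm.
R_nwl = 0.6 × 550 × 9.898 × 570 × 10⁻³ = 1862 kN (longitudinal, 2 welds).
R_nwt = 0.6 × 550 × 9.898 × 170 × 10⁻³ = 555.3 kN (transverse, base value).
(i) R_nwl + R_nwt = 2417 kN; (ii) 0.85 R_nwl + 1.5 R_nwt = 2415 kN.
R_n = max = 2417 kN [governs: (i)]; φR_n = 1813 kN.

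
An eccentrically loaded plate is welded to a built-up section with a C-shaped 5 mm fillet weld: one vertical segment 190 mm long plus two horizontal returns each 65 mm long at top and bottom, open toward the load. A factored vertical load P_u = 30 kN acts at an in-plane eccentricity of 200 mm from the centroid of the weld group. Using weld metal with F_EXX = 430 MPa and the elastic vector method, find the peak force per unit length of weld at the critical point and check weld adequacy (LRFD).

f_max ≈ 400 N/mm; adequate

Total weld length L_w = 320 mm. Treat welds as unit-width lines.
Centroid: x̄ = 2×65×32.5 / 320 = 13.2 mm from the vertical weld.
Polar moment about centroid: J = I_x + I_y = [190³/12 + 2×65×95²] + [190×13.2² + 2(65³/12 + 65×19.3²)] = 1872000 mm³.
Direct shear f_v = P/L_w = 30×10³ / 320 = 93.75 N/mm (vertical).
Torsion M = P·e = 30×10³ × 200 = 6000000 N·mm.
Critical point at (x, y) = (51.8, 95) from centroid. f_tx = M·y/J = 304.5 N/mm; f_ty = M·x/J = 166 N/mm.
Resultant f_max = √[f_tx² + (f_v + f_ty)²] = √[304.5² + (93.75 + 166)²] = 400.2 N/mm.
Capacity per unit length: φr_n = 0.75 × 0.6 × 430 × (0.707 × 5) = 684 N/mm.
400.2 ≤ 684 → adequate.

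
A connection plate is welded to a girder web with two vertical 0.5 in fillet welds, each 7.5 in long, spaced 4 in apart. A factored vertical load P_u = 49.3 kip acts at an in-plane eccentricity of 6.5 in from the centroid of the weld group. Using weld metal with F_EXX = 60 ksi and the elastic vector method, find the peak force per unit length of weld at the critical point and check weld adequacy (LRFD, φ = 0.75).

f_max ≈ 12.3 kip/in; NOT adequate

Total weld length L_w = 15 in. Treat welds as unit-width lines.
Polar moment about centroid: J = 2[d³/12 + d(b/2)²] = 2[7.5³/12 + 7.5×2²] = 130.3 in³.
Direct shear f_v = P/L_w = 49.3 / 15 = 3.287 kip/in (vertical).
Torsion M = P·e = 49.3 × 6.5 = 320.45 kip·in.
Critical point at (x, y) = (2, 3.75) from centroid. f_tx = M·y/J = 9.222 kip/in; f_ty = M·x/J = 4.918 kip/in.
Resultant f_max = √[f_tx² + (f_v + f_ty)²] = √[9.222² + (3.287 + 4.918)²] = 12.34 kip/in.
Capacity per unit length: φr_n = 0.75 × 0.6 × 60 × (0.707 × 0.5) = 9.544 kip/in.
12.34 > 9.544 → NOT adequate.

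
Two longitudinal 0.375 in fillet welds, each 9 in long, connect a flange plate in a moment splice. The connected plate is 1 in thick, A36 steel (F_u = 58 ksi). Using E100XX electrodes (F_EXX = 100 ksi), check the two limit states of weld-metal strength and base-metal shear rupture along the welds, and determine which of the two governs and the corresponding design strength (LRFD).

φR_n ≈ 215 kips (weld metal governs)

t_e = 0.707 × 0.375 = 0.2651 in; L = 18 in.
Weld metal: φR_n = 0.75 × 0.6 × 100 × 0.2651 × 18 = 214.8 kips.
Base metal (shear rupture): φR_n = 0.75 × 0.6 × 58 × 1 × 18 = 469.8 kips.
Governing: weld metal.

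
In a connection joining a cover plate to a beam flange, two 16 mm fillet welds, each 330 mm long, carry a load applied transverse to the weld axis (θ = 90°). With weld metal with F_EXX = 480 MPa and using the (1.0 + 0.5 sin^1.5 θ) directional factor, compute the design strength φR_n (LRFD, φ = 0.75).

φR_n ≈ 2420 kN

t_e = 0.707 × 16 = 11.31 mm; A_we = 11.31 × 660 = 7466 mm².
Directional factor: 1.0 + 0.5 sin^1.5(90°) = 1.5.
F_nw = 0.6 × 480 × 1.5 = 432 MPa.
φR_n = 0.75 × 432 × 7466 × 10⁻³ = 2419 kN.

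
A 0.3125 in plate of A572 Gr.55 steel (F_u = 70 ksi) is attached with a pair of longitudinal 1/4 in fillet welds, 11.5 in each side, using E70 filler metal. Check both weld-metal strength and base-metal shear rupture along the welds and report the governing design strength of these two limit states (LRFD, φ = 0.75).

φR_n ≈ 128 kips (weld metal governs)

E70XX → F_EXX = 70 ksi.
t_e = 0.707 × 0.25 = 0.1767 in; L = 23 in.
Weld metal: φR_n = 0.75 × 0.6 × 70 × 0.1767 × 23 = 128.1 kips.
Base metal (shear rupture): φR_n = 0.75 × 0.6 × 70 × 0.3125 × 23 = 226.4 kips.
Governing: weld metal.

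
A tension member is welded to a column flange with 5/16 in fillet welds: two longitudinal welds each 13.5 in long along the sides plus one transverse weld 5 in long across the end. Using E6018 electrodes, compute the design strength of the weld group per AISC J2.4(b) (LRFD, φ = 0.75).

E60XX → F_EXX = 60 ksi.
t_e = 0.707 × 0.3125 = 0.2209 in.
R_nwl = 0.6 × 60 × 0.2209 × 27 = 214.8 kip (longitudinal, 2 welds).
R_nwt = 0.6 × 60 × 0.2209 × 5 = 39.77 kip (transverse, base value).
(i) R_nwl + R_nwt = 254.5 kip; (ii) 0.85 R_nwl + 1.5 R_nwt = 242.2 kip.
R_n = max = 254.5 kip [governs: (i)]; φR_n = 190.9 kip.

φR_n ≈ 191 kip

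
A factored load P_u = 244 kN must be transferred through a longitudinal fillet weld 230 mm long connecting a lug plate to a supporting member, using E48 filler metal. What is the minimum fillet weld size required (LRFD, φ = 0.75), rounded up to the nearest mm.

E48XX → F_EXX = 480 MPa.
Total weld length L = 230 mm.
Required throat t_e = P_u / (φ × 0.6 F_EXX × L) = 244 / (0.75 × 0.6 × 480 × 230 × 10⁻³) = 4.911 mm.
Required leg w = t_e / 0.707 = 6.947 mm → use 7 mm.

w = 7 mm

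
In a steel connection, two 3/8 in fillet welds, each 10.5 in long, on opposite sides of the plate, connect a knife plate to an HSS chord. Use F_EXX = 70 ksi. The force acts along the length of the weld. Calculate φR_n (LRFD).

φR_n ≈ 175 kips

Effective throat t_e = 0.707 × 0.375 = 0.2651 in.
Total length L = 21 in; A_we = 0.2651 × 21 = 5.568 in².
F_nw = 0.6 F_EXX = 0.6 × 70 = 42 ksi.
φR_n = 0.75 × 42 × 5.568 = 175.4 kips.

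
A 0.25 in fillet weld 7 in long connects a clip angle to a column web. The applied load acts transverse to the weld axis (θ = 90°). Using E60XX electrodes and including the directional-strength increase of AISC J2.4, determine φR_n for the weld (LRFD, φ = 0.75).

E60XX → F_EXX = 60 ksi.
t_e = 0.707 × 0.25 = 0.1767 in; A_we = 0.1767 × 7 = 1.237 in².
Directional factor: 1.0 + 0.5 sin^1.5(90°) = 1.5.
F_nw = 0.6 × 60 × 1.5 = 54 ksi.
φR_n = 0.75 × 54 × 1.237 = 50.11 kip.

φR_n ≈ 50.1 kip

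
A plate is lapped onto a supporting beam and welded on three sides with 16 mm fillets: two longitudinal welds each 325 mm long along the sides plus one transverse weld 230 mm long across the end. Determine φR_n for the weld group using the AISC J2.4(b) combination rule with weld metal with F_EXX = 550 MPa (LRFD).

t_e = 0.707 × 16 = 11.31 mm.
R_nwl = 0.6 × 550 × 11.31 × 650 × 10⁻³ = 2426 kN (longitudinal, 2 welds).
R_nwt = 0.6 × 550 × 11.31 × 230 × 10⁻³ = 858.6 kN (transverse, base value).
(i) R_nwl + R_nwt = 3285 kN; (ii) 0.85 R_nwl + 1.5 R_nwt = 3350 kN.
R_n = max = 3350 kN [governs: (ii)]; φR_n = 2513 kN.

φR_n ≈ 2510 kN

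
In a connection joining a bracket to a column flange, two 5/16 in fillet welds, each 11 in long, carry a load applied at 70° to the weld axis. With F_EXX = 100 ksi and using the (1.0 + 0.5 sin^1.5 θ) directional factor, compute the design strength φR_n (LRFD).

t_e = 0.707 × 0.3125 = 0.2209 in; A_we = 0.2209 × 22 = 4.861 in².
Directional factor: 1.0 + 0.5 sin^1.5(70°) = 1.455.
F_nw = 0.6 × 100 × 1.455 = 87.33 ksi.
φR_n = 0.75 × 87.33 × 4.861 = 318.3 kip.

φR_n ≈ 318 kip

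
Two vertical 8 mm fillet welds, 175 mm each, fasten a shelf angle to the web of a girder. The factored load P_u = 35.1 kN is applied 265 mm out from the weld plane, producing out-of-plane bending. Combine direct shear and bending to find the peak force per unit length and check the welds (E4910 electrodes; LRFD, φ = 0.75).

f_max ≈ 917 N/mm; adequate

E49XX → F_EXX = 490 MPa.
L_w = 2 × 175 = 350 mm; section modulus (unit throat) S = 2 × L²/6 = 10210 mm².
Direct shear f_v = P/L_w = 35.1×10³/350 = 100.3 N/mm.
Moment M = P × e = 35.1×10³ × 265 = 9301500 N·mm; bending f_b = M/S = 911.2 N/mm.
f_max = √(f_v² + f_b²) = √(100.3² + 911.2²) = 916.7 N/mm.
φr_n = 0.75 × 0.6 × 490 × (0.707 × 8) = 1247 N/mm → adequate.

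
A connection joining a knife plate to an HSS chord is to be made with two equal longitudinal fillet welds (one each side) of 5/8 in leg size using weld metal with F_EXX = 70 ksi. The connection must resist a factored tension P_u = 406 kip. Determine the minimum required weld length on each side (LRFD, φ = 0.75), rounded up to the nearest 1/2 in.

Throat t_e = 0.707 × 0.625 = 0.4419 in.
φr_n = 0.75 × 0.6 × 70 × 0.4419 = 13.92 kip/in.
L_req = P_u / φr_n = 406 / 13.92 = 29.17 in total.
Per side: 29.17 / 2 = 14.58 in.
Round up → use L = 15 in on each side.

L = 15 in on each side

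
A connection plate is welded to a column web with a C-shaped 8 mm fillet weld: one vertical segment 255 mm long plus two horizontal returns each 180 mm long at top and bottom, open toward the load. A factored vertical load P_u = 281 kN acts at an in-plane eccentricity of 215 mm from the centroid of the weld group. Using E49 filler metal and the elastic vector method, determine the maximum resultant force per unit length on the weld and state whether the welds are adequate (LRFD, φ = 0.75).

f_max ≈ 1510 N/mm; NOT adequate

E49XX → F_EXX = 490 MPa.
Total weld length L_w = 615 mm. Treat welds as unit-width lines.
Centroid: x̄ = 2×180×90 / 615 = 52.68 mm from the vertical weld.
Polar moment about centroid: J = I_x + I_y = [255³/12 + 2×180×127.5²] + [255×52.68² + 2(180³/12 + 180×37.32²)] = 9415000 mm³.
Direct shear f_v = P/L_w = 281×10³ / 615 = 456.9 N/mm (vertical).
Torsion M = P·e = 281×10³ × 215 = 60415000 N·mm.
Critical point at (x, y) = (127.3, 127.5) from centroid. f_tx = M·y/J = 818.1 N/mm; f_ty = M·x/J = 817 N/mm.
Resultant f_max = √[f_tx² + (f_v + f_ty)²] = √[818.1² + (456.9 + 817)²] = 1514 N/mm.
Capacity per unit length: φr_n = 0.75 × 0.6 × 490 × (0.707 × 8) = 1247 N/mm.
1514 > 1247 → NOT adequate.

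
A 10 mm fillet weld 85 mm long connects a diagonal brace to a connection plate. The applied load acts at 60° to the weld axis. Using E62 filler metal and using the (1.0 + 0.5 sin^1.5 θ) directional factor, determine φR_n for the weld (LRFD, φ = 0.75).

φR_n ≈ 235 kN

E62XX → F_EXX = 620 MPa.
t_e = 0.707 × 10 = 7.07 mm; A_we = 7.07 × 85 = 600.9 mm².
Directional factor: 1.0 + 0.5 sin^1.5(60°) = 1.403.
F_nw = 0.6 × 620 × 1.403 = 521.9 MPa.
φR_n = 0.75 × 521.9 × 600.9 × 10⁻³ = 235.2 kN.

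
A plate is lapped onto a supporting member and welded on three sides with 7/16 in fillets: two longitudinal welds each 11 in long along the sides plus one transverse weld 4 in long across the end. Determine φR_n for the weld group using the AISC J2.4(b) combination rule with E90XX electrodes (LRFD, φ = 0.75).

E90XX → F_EXX = 90 ksi.
t_e = 0.707 × 0.4375 = 0.3093 in.
R_nwl = 0.6 × 90 × 0.3093 × 22 = 367.5 kip (longitudinal, 2 welds).
R_nwt = 0.6 × 90 × 0.3093 × 4 = 66.81 kip (transverse, base value).
(i) R_nwl + R_nwt = 434.3 kip; (ii) 0.85 R_nwl + 1.5 R_nwt = 412.6 kip.
R_n = max = 434.3 kip [governs: (i)]; φR_n = 325.7 kip.

φR_n ≈ 326 kip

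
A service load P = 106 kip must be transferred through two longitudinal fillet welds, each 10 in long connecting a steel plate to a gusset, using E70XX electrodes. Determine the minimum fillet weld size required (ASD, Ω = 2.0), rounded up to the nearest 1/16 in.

E70XX → F_EXX = 70 ksi.
Total weld length L = 20 in.
Required throat t_e = P × Ω / (0.6 F_EXX × L) = 106 × 2.0 / (0.6 × 70 × 20) = 0.2524 in.
Required leg w = t_e / 0.707 = 0.357 in → use 3/8 in.

w = 3/8 in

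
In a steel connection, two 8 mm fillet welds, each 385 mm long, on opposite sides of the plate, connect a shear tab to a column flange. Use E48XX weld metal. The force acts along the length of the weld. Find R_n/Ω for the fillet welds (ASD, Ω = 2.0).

R_n/Ω ≈ 627 kN

E48XX → F_EXX = 480 MPa.
Effective throat t_e = 0.707 × 8 = 5.656 mm.
Total length L = 770 mm; A_we = 5.656 × 770 = 4355 mm².
F_nw = 0.6 F_EXX = 0.6 × 480 = 288 MPa.
R_n = 288 × 4355 × 10⁻³ = 1254 kN; R_n/Ω = 1254/2.0 = 627.1 kN.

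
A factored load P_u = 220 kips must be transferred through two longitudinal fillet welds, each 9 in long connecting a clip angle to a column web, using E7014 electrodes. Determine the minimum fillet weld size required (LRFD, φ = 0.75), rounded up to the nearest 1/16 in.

w = 9/16 in

E70XX → F_EXX = 70 ksi.
Total weld length L = 18 in.
Required throat t_e = P_u / (φ × 0.6 F_EXX × L) = 220 / (0.75 × 0.6 × 70 × 18) = 0.388 in.
Required leg w = t_e / 0.707 = 0.5488 in → use 9/16 in.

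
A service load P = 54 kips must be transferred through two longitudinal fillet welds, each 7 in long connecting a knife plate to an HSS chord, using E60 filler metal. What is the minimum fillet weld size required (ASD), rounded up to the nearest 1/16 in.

w = 5/16 in

E60XX → F_EXX = 60 ksi.
Total weld length L = 14 in.
Required throat t_e = P × Ω / (0.6 F_EXX × L) = 54 × 2.0 / (0.6 × 60 × 14) = 0.2143 in.
Required leg w = t_e / 0.707 = 0.3031 in → use 5/16 in.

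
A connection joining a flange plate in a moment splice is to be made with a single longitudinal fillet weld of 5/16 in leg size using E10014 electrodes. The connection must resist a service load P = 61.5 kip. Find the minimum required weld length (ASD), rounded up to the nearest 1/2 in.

L = 9.5 in

E100XX → F_EXX = 100 ksi.
Throat t_e = 0.707 × 0.3125 = 0.2209 in.
r_n/Ω = (0.6 × 100 × 0.2209) / 2.0 = 6.628 kip/in.
L_req = P / (r_n/Ω) = 61.5 / 6.628 = 9.279 in total.
Round up → use L = 9.5 in.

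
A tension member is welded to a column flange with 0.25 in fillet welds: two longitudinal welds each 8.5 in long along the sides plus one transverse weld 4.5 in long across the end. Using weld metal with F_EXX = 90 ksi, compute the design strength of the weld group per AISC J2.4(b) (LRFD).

t_e = 0.707 × 0.25 = 0.1767 in.
R_nwl = 0.6 × 90 × 0.1767 × 17 = 162.3 kip (longitudinal, 2 welds).
R_nwt = 0.6 × 90 × 0.1767 × 4.5 = 42.95 kip (transverse, base value).
(i) R_nwl + R_nwt = 205.2 kip; (ii) 0.85 R_nwl + 1.5 R_nwt = 202.3 kip.
R_n = max = 205.2 kip [governs: (i)]; φR_n = 153.9 kip.

φR_n ≈ 154 kip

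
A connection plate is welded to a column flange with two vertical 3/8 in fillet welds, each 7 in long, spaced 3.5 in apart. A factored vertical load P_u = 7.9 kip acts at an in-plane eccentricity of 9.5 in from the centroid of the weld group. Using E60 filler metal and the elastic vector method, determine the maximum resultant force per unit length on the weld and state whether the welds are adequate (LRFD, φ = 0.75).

E60XX → F_EXX = 60 ksi.
Total weld length L_w = 14 in. Treat welds as unit-width lines.
Polar moment about centroid: J = 2[d³/12 + d(b/2)²] = 2[7³/12 + 7×1.75²] = 100 in³.
Direct shear f_v = P/L_w = 7.9 / 14 = 0.5643 kip/in (vertical).
Torsion M = P·e = 7.9 × 9.5 = 75.05 kip·in.
Critical point at (x, y) = (1.75, 3.5) from centroid. f_tx = M·y/J = 2.626 kip/in; f_ty = M·x/J = 1.313 kip/in.
Resultant f_max = √[f_tx² + (f_v + f_ty)²] = √[2.626² + (0.5643 + 1.313)²] = 3.228 kip/in.
Capacity per unit length: φr_n = 0.75 × 0.6 × 60 × (0.707 × 0.375) = 7.158 kip/in.
3.228 ≤ 7.158 → adequate.

f_max ≈ 3.23 kip/in; adequate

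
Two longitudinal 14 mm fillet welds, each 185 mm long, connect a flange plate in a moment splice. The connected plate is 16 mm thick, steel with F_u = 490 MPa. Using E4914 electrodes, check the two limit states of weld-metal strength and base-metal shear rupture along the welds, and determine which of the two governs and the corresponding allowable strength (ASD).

R_n/Ω ≈ 538 kN (weld metal governs)

E49XX → F_EXX = 490 MPa.
t_e = 0.707 × 14 = 9.898 mm; L = 370 mm.
Weld metal: R_n/Ω = (1/2.0) × 0.6 × 490 × 9.898 × 370 × 10⁻³ = 538.4 kN.
Base metal (shear rupture): R_n/Ω = (1/2.0) × 0.6 × 490 × 16 × 370 × 10⁻³ = 870.2 kN.
Governing: weld metal.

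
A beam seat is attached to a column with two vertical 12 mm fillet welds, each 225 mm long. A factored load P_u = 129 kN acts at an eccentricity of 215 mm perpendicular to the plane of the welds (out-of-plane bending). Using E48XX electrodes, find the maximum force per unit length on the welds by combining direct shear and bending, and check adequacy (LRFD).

E48XX → F_EXX = 480 MPa.
L_w = 2 × 225 = 450 mm; section modulus (unit throat) S = 2 × L²/6 = 16880 mm².
Direct shear f_v = P/L_w = 129×10³/450 = 286.7 N/mm.
Moment M = P × e = 129×10³ × 215 = 27735000 N·mm; bending f_b = M/S = 1644 N/mm.
f_max = √(f_v² + f_b²) = √(286.7² + 1644²) = 1668 N/mm.
φr_n = 0.75 × 0.6 × 480 × (0.707 × 12) = 1833 N/mm → adequate.

f_max ≈ 1670 N/mm; adequate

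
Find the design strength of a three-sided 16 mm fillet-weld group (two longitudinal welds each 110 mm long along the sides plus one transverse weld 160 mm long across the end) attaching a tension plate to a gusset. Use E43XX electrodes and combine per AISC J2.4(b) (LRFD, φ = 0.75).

φR_n ≈ 935 kN

E43XX → F_EXX = 430 MPa.
t_e = 0.707 × 16 = 11.31 mm.
R_nwl = 0.6 × 430 × 11.31 × 220 × 10⁻³ = 642.1 kN (longitudinal, 2 welds).
R_nwt = 0.6 × 430 × 11.31 × 160 × 10⁻³ = 467 kN (transverse, base value).
(i) R_nwl + R_nwt = 1109 kN; (ii) 0.85 R_nwl + 1.5 R_nwt = 1246 kN.
R_n = max = 1246 kN [governs: (ii)]; φR_n = 934.6 kN.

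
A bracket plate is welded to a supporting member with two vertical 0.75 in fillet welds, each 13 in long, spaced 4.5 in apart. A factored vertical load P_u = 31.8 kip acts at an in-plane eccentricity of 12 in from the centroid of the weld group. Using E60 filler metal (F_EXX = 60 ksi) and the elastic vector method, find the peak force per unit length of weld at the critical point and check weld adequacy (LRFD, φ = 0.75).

Total weld length L_w = 26 in. Treat welds as unit-width lines.
Polar moment about centroid: J = 2[d³/12 + d(b/2)²] = 2[13³/12 + 13×2.25²] = 497.8 in³.
Direct shear f_v = P/L_w = 31.8 / 26 = 1.223 kip/in (vertical).
Torsion M = P·e = 31.8 × 12 = 381.6 kip·in.
Critical point at (x, y) = (2.25, 6.5) from centroid. f_tx = M·y/J = 4.983 kip/in; f_ty = M·x/J = 1.725 kip/in.
Resultant f_max = √[f_tx² + (f_v + f_ty)²] = √[4.983² + (1.223 + 1.725)²] = 5.79 kip/in.
Capacity per unit length: φr_n = 0.75 × 0.6 × 60 × (0.707 × 0.75) = 14.32 kip/in.
5.79 ≤ 14.32 → adequate.

f_max ≈ 5.79 kip/in; adequate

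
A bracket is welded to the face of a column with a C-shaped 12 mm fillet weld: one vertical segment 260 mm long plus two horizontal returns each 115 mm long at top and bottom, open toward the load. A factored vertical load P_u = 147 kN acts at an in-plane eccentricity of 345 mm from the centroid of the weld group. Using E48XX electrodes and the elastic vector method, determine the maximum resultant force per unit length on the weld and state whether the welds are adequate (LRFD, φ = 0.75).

E48XX → F_EXX = 480 MPa.
Total weld length L_w = 490 mm. Treat welds as unit-width lines.
Centroid: x̄ = 2×115×57.5 / 490 = 26.99 mm from the vertical weld.
Polar moment about centroid: J = I_x + I_y = [260³/12 + 2×115×130²] + [260×26.99² + 2(115³/12 + 115×30.51²)] = 6009000 mm³.
Direct shear f_v = P/L_w = 147×10³ / 490 = 300 N/mm (vertical).
Torsion M = P·e = 147×10³ × 345 = 50715000 N·mm.
Critical point at (x, y) = (88.01, 130) from centroid. f_tx = M·y/J = 1097 N/mm; f_ty = M·x/J = 742.8 N/mm.
Resultant f_max = √[f_tx² + (f_v + f_ty)²] = √[1097² + (300 + 742.8)²] = 1514 N/mm.
Capacity per unit length: φr_n = 0.75 × 0.6 × 480 × (0.707 × 12) = 1833 N/mm.
1514 ≤ 1833 → adequate.

f_max ≈ 1510 N/mm; adequate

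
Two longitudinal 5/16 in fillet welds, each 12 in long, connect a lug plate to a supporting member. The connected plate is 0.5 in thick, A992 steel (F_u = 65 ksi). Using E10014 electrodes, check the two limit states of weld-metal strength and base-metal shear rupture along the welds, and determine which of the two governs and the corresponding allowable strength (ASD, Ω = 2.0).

R_n/Ω ≈ 159 kip (weld metal governs)

E100XX → F_EXX = 100 ksi.
t_e = 0.707 × 0.3125 = 0.2209 in; L = 24 in.
Weld metal: R_n/Ω = (1/2.0) × 0.6 × 100 × 0.2209 × 24 = 159.1 kip.
Base metal (shear rupture): R_n/Ω = (1/2.0) × 0.6 × 65 × 0.5 × 24 = 234 kip.
Governing: weld metal.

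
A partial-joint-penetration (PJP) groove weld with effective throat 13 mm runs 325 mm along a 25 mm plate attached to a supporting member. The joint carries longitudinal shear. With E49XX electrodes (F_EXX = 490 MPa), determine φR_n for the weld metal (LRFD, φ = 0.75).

φR_n ≈ 932 kN

Effective throat (given) t_e = 13 mm.
A_we = 13 × 325 = 4225 mm².
F_nw = 0.6 F_EXX = 294 MPa.
φR_n = 0.75 × 294 × 4225 × 10⁻³ = 931.6 kN.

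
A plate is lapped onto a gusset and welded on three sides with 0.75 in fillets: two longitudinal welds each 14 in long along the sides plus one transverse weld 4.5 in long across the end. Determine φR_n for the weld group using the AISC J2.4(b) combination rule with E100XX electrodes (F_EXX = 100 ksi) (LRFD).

t_e = 0.707 × 0.75 = 0.5302 in.
R_nwl = 0.6 × 100 × 0.5302 × 28 = 890.8 kip (longitudinal, 2 welds).
R_nwt = 0.6 × 100 × 0.5302 × 4.5 = 143.2 kip (transverse, base value).
(i) R_nwl + R_nwt = 1034 kip; (ii) 0.85 R_nwl + 1.5 R_nwt = 971.9 kip.
R_n = max = 1034 kip [governs: (i)]; φR_n = 775.5 kip.

φR_n ≈ 775 kip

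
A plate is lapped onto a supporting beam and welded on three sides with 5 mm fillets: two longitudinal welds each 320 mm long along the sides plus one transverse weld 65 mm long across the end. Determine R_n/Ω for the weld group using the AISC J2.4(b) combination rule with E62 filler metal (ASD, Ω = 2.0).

R_n/Ω ≈ 464 kN

E62XX → F_EXX = 620 MPa.
t_e = 0.707 × 5 = 3.535 mm.
R_nwl = 0.6 × 620 × 3.535 × 640 × 10⁻³ = 841.6 kN (longitudinal, 2 welds).
R_nwt = 0.6 × 620 × 3.535 × 65 × 10⁻³ = 85.48 kN (transverse, base value).
(i) R_nwl + R_nwt = 927.1 kN; (ii) 0.85 R_nwl + 1.5 R_nwt = 843.6 kN.
R_n = max = 927.1 kN [governs: (i)]; R_n/Ω = 463.5 kN.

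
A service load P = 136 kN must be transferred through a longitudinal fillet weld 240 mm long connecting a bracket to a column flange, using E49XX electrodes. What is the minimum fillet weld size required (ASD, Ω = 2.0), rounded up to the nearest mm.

w = 6 mm

E49XX → F_EXX = 490 MPa.
Total weld length L = 240 mm.
Required throat t_e = P × Ω / (0.6 F_EXX × L) = 136 × 2.0 / (0.6 × 490 × 240 × 10⁻³) = 3.855 mm.
Required leg w = t_e / 0.707 = 5.452 mm → use 6 mm.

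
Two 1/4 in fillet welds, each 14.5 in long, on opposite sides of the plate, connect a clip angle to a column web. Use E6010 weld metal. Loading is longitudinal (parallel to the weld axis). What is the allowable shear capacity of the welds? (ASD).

E60XX → F_EXX = 60 ksi.
Effective throat t_e = 0.707 × 0.25 = 0.1767 in.
Total length L = 29 in; A_we = 0.1767 × 29 = 5.126 in².
F_nw = 0.6 F_EXX = 0.6 × 60 = 36 ksi.
R_n = 36 × 5.126 = 184.5 kip; R_n/Ω = 184.5/2.0 = 92.26 kip.

R_n/Ω ≈ 92.3 kip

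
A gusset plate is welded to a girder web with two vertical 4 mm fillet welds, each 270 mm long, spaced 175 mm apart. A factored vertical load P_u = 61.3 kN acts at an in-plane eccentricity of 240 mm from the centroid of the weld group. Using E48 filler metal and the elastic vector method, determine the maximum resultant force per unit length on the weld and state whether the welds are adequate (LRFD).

f_max ≈ 393 N/mm; adequate

E48XX → F_EXX = 480 MPa.
Total weld length L_w = 540 mm. Treat welds as unit-width lines.
Polar moment about centroid: J = 2[d³/12 + d(b/2)²] = 2[270³/12 + 270×87.5²] = 7415000 mm³.
Direct shear f_v = P/L_w = 61.3×10³ / 540 = 113.5 N/mm (vertical).
Torsion M = P·e = 61.3×10³ × 240 = 14712000 N·mm.
Critical point at (x, y) = (87.5, 135) from centroid. f_tx = M·y/J = 267.9 N/mm; f_ty = M·x/J = 173.6 N/mm.
Resultant f_max = √[f_tx² + (f_v + f_ty)²] = √[267.9² + (113.5 + 173.6)²] = 392.7 N/mm.
Capacity per unit length: φr_n = 0.75 × 0.6 × 480 × (0.707 × 4) = 610.8 N/mm.
392.7 ≤ 610.8 → adequate.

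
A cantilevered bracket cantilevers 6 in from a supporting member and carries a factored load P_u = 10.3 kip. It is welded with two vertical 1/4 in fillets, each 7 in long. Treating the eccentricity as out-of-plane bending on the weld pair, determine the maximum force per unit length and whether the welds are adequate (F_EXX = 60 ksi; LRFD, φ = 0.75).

f_max ≈ 3.85 kip/in; adequate

L_w = 2 × 7 = 14 in; section modulus (unit throat) S = 2 × L²/6 = 16.33 in².
Direct shear f_v = P/L_w = 10.3/14 = 0.7357 kip/in.
Moment M = P × e = 10.3 × 6 = 61.8 kip·in; bending f_b = M/S = 3.784 kip/in.
f_max = √(f_v² + f_b²) = √(0.7357² + 3.784²) = 3.855 kip/in.
φr_n = 0.75 × 0.6 × 60 × (0.707 × 0.25) = 4.772 kip/in → adequate.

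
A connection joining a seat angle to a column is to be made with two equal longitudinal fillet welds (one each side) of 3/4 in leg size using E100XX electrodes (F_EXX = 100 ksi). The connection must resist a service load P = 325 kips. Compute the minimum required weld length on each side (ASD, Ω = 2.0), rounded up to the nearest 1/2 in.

L = 10.5 in on each side

Throat t_e = 0.707 × 0.75 = 0.5302 in.
r_n/Ω = (0.6 × 100 × 0.5302) / 2.0 = 15.91 kip/in.
L_req = P / (r_n/Ω) = 325 / 15.91 = 20.43 in total.
Per side: 20.43 / 2 = 10.22 in.
Round up → use L = 10.5 in on each side.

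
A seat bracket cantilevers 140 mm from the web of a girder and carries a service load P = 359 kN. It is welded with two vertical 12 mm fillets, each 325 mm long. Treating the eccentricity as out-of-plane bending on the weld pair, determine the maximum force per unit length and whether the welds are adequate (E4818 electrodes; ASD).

E48XX → F_EXX = 480 MPa.
L_w = 2 × 325 = 650 mm; section modulus (unit throat) S = 2 × L²/6 = 35210 mm².
Direct shear f_v = P/L_w = 359×10³/650 = 552.3 N/mm.
Moment M = P × e = 359×10³ × 140 = 50260000 N·mm; bending f_b = M/S = 1428 N/mm.
f_max = √(f_v² + f_b²) = √(552.3² + 1428²) = 1531 N/mm.
r_n/Ω = (1/2.0) × 0.6 × 480 × (0.707 × 12) = 1222 N/mm → NOT adequate.

f_max ≈ 1530 N/mm; NOT adequate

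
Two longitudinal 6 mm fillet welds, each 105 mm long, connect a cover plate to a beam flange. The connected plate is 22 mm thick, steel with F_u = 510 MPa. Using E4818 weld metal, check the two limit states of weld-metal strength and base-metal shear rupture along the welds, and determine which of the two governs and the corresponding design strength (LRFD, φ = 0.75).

E48XX → F_EXX = 480 MPa.
t_e = 0.707 × 6 = 4.242 mm; L = 210 mm.
Weld metal: φR_n = 0.75 × 0.6 × 480 × 4.242 × 210 × 10⁻³ = 192.4 kN.
Base metal (shear rupture): φR_n = 0.75 × 0.6 × 510 × 22 × 210 × 10⁻³ = 1060 kN.
Governing: weld metal.

φR_n ≈ 192 kN (weld metal governs)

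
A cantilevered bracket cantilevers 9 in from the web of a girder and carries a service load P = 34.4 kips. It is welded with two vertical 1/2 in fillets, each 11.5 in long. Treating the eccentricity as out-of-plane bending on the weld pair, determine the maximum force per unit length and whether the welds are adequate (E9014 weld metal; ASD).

E90XX → F_EXX = 90 ksi.
L_w = 2 × 11.5 = 23 in; section modulus (unit throat) S = 2 × L²/6 = 44.08 in².
Direct shear f_v = P/L_w = 34.4/23 = 1.496 kip/in.
Moment M = P × e = 34.4 × 9 = 309.6 kip·in; bending f_b = M/S = 7.023 kip/in.
f_max = √(f_v² + f_b²) = √(1.496² + 7.023²) = 7.181 kip/in.
r_n/Ω = (1/2.0) × 0.6 × 90 × (0.707 × 0.5) = 9.544 kip/in → adequate.

f_max ≈ 7.18 kip/in; adequate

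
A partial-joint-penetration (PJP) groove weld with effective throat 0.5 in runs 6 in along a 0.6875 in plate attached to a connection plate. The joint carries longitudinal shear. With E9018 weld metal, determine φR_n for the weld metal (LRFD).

E90XX → F_EXX = 90 ksi.
Effective throat (given) t_e = 0.5 in.
A_we = 0.5 × 6 = 3 in².
F_nw = 0.6 F_EXX = 54 ksi.
φR_n = 0.75 × 54 × 3 = 121.5 kip.

φR_n ≈ 122 kip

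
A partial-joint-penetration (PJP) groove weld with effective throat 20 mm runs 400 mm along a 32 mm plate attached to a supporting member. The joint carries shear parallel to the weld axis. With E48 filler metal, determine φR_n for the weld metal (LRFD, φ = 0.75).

φR_n ≈ 1730 kN

E48XX → F_EXX = 480 MPa.
Effective throat (given) t_e = 20 mm.
A_we = 20 × 400 = 8000 mm².
F_nw = 0.6 F_EXX = 288 MPa.
φR_n = 0.75 × 288 × 8000 × 10⁻³ = 1728 kN.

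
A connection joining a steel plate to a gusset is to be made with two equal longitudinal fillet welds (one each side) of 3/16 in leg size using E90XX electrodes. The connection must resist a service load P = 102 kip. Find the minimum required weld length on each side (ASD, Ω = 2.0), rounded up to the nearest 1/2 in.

E90XX → F_EXX = 90 ksi.
Throat t_e = 0.707 × 0.1875 = 0.1326 in.
r_n/Ω = (0.6 × 90 × 0.1326) / 2.0 = 3.579 kip/in.
L_req = P / (r_n/Ω) = 102 / 3.579 = 28.5 in total.
Per side: 28.5 / 2 = 14.25 in.
Round up → use L = 14.5 in on each side.

L = 14.5 in on each side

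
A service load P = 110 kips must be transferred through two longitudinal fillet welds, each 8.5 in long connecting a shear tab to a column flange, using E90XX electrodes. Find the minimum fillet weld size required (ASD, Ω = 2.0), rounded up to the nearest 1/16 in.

E90XX → F_EXX = 90 ksi.
Total weld length L = 17 in.
Required throat t_e = P × Ω / (0.6 F_EXX × L) = 110 × 2.0 / (0.6 × 90 × 17) = 0.2397 in.
Required leg w = t_e / 0.707 = 0.339 in → use 3/8 in.

w = 3/8 in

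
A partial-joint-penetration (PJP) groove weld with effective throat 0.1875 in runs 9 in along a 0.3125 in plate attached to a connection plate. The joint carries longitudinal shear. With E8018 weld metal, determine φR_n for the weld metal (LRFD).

φR_n ≈ 60.8 kip

E80XX → F_EXX = 80 ksi.
Effective throat (given) t_e = 0.1875 in.
A_we = 0.1875 × 9 = 1.688 in².
F_nw = 0.6 F_EXX = 48 ksi.
φR_n = 0.75 × 48 × 1.688 = 60.75 kip.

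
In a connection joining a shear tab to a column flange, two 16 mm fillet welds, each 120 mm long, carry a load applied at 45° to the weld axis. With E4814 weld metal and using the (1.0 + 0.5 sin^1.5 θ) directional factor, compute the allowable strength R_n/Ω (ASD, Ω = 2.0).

R_n/Ω ≈ 507 kN

E48XX → F_EXX = 480 MPa.
t_e = 0.707 × 16 = 11.31 mm; A_we = 11.31 × 240 = 2715 mm².
Directional factor: 1.0 + 0.5 sin^1.5(45°) = 1.297.
F_nw = 0.6 × 480 × 1.297 = 373.6 MPa.
R_n/Ω = (373.6 × 2715) / 2.0 × 10⁻³ = 507.2 kN.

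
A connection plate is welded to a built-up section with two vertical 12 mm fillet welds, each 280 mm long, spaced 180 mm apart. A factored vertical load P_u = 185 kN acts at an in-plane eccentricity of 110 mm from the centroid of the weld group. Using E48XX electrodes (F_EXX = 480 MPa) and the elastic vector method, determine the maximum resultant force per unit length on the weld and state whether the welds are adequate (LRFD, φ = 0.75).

f_max ≈ 654 N/mm; adequate

Total weld length L_w = 560 mm. Treat welds as unit-width lines.
Polar moment about centroid: J = 2[d³/12 + d(b/2)²] = 2[280³/12 + 280×90²] = 8195000 mm³.
Direct shear f_v = P/L_w = 185×10³ / 560 = 330.4 N/mm (vertical).
Torsion M = P·e = 185×10³ × 110 = 20350000 N·mm.
Critical point at (x, y) = (90, 140) from centroid. f_tx = M·y/J = 347.7 N/mm; f_ty = M·x/J = 223.5 N/mm.
Resultant f_max = √[f_tx² + (f_v + f_ty)²] = √[347.7² + (330.4 + 223.5)²] = 653.9 N/mm.
Capacity per unit length: φr_n = 0.75 × 0.6 × 480 × (0.707 × 12) = 1833 N/mm.
653.9 ≤ 1833 → adequate.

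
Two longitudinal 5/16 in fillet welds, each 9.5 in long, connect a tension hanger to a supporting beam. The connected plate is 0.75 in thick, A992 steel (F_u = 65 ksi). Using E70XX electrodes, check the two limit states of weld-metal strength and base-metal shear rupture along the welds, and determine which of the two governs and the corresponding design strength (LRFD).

E70XX → F_EXX = 70 ksi.
t_e = 0.707 × 0.3125 = 0.2209 in; L = 19 in.
Weld metal: φR_n = 0.75 × 0.6 × 70 × 0.2209 × 19 = 132.2 kip.
Base metal (shear rupture): φR_n = 0.75 × 0.6 × 65 × 0.75 × 19 = 416.8 kip.
Governing: weld metal.

φR_n ≈ 132 kip (weld metal governs)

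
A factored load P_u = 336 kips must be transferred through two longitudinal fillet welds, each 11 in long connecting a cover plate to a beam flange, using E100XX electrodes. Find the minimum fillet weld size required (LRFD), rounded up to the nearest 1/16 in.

E100XX → F_EXX = 100 ksi.
Total weld length L = 22 in.
Required throat t_e = P_u / (φ × 0.6 F_EXX × L) = 336 / (0.75 × 0.6 × 100 × 22) = 0.3394 in.
Required leg w = t_e / 0.707 = 0.48 in → use 1/2 in.

w = 1/2 in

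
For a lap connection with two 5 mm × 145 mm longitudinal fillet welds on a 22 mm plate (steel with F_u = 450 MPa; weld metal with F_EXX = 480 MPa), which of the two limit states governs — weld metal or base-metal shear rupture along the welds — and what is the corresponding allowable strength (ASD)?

t_e = 0.707 × 5 = 3.535 mm; L = 290 mm.
Weld metal: R_n/Ω = (1/2.0) × 0.6 × 480 × 3.535 × 290 × 10⁻³ = 147.6 kN.
Base metal (shear rupture): R_n/Ω = (1/2.0) × 0.6 × 450 × 22 × 290 × 10⁻³ = 861.3 kN.
Governing: weld metal.

R_n/Ω ≈ 148 kN (weld metal governs)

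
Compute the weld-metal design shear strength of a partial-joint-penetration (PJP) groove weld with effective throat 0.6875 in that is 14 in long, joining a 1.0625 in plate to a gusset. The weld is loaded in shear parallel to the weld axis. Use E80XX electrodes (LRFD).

φR_n ≈ 346 kip

E80XX → F_EXX = 80 ksi.
Effective throat (given) t_e = 0.6875 in.
A_we = 0.6875 × 14 = 9.625 in².
F_nw = 0.6 F_EXX = 48 ksi.
φR_n = 0.75 × 48 × 9.625 = 346.5 kip.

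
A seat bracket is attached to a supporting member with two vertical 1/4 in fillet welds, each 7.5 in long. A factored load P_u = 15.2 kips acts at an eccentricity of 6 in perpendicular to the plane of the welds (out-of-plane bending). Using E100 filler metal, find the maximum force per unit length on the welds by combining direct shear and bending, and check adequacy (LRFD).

f_max ≈ 4.97 kip/in; adequate

E100XX → F_EXX = 100 ksi.
L_w = 2 × 7.5 = 15 in; section modulus (unit throat) S = 2 × L²/6 = 18.75 in².
Direct shear f_v = P/L_w = 15.2/15 = 1.013 kip/in.
Moment M = P × e = 15.2 × 6 = 91.2 kip·in; bending f_b = M/S = 4.864 kip/in.
f_max = √(f_v² + f_b²) = √(1.013² + 4.864²) = 4.968 kip/in.
φr_n = 0.75 × 0.6 × 100 × (0.707 × 0.25) = 7.954 kip/in → adequate.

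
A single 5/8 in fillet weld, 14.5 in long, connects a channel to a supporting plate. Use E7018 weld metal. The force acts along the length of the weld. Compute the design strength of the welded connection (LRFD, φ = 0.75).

φR_n ≈ 202 kips

E70XX → F_EXX = 70 ksi.
Effective throat t_e = 0.707 × 0.625 = 0.4419 in.
Total length L = 14.5 in; A_we = 0.4419 × 14.5 = 6.407 in².
F_nw = 0.6 F_EXX = 0.6 × 70 = 42 ksi.
φR_n = 0.75 × 42 × 6.407 = 201.8 kips.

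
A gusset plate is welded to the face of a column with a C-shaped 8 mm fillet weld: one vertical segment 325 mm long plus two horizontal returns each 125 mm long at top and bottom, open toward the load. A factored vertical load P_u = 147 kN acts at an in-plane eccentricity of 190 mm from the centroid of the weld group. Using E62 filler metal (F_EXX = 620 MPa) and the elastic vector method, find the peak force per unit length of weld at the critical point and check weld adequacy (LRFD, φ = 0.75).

Total weld length L_w = 575 mm. Treat welds as unit-width lines.
Centroid: x̄ = 2×125×62.5 / 575 = 27.17 mm from the vertical weld.
Polar moment about centroid: J = I_x + I_y = [325³/12 + 2×125×162.5²] + [325×27.17² + 2(125³/12 + 125×35.33²)] = 10340000 mm³.
Direct shear f_v = P/L_w = 147×10³ / 575 = 255.7 N/mm (vertical).
Torsion M = P·e = 147×10³ × 190 = 27930000 N·mm.
Critical point at (x, y) = (97.83, 162.5) from centroid. f_tx = M·y/J = 439 N/mm; f_ty = M·x/J = 264.3 N/mm.
Resultant f_max = √[f_tx² + (f_v + f_ty)²] = √[439² + (255.7 + 264.3)²] = 680.4 N/mm.
Capacity per unit length: φr_n = 0.75 × 0.6 × 620 × (0.707 × 8) = 1578 N/mm.
680.4 ≤ 1578 → adequate.

f_max ≈ 680 N/mm; adequate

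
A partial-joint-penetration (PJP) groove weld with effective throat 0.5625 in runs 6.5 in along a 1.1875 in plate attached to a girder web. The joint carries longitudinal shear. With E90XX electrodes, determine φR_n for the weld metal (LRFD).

φR_n ≈ 148 kip

E90XX → F_EXX = 90 ksi.
Effective throat (given) t_e = 0.5625 in.
A_we = 0.5625 × 6.5 = 3.656 in².
F_nw = 0.6 F_EXX = 54 ksi.
φR_n = 0.75 × 54 × 3.656 = 148.1 kip.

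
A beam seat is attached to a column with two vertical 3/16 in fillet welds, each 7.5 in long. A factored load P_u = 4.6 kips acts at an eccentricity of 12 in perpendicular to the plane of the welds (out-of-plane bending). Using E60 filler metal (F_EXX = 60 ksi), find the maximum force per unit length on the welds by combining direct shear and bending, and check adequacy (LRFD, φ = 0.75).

L_w = 2 × 7.5 = 15 in; section modulus (unit throat) S = 2 × L²/6 = 18.75 in².
Direct shear f_v = P/L_w = 4.6/15 = 0.3067 kip/in.
Moment M = P × e = 4.6 × 12 = 55.2 kip·in; bending f_b = M/S = 2.944 kip/in.
f_max = √(f_v² + f_b²) = √(0.3067² + 2.944²) = 2.96 kip/in.
φr_n = 0.75 × 0.6 × 60 × (0.707 × 0.1875) = 3.579 kip/in → adequate.

f_max ≈ 2.96 kip/in; adequate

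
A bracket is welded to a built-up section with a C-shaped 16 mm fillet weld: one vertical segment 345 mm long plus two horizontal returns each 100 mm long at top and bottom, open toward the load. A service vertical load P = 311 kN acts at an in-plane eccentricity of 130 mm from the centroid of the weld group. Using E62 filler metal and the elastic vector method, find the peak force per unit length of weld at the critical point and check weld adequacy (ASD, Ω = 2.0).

f_max ≈ 1150 N/mm; adequate

E62XX → F_EXX = 620 MPa.
Total weld length L_w = 545 mm. Treat welds as unit-width lines.
Centroid: x̄ = 2×100×50 / 545 = 18.35 mm from the vertical weld.
Polar moment about centroid: J = I_x + I_y = [345³/12 + 2×100×172.5²] + [345×18.35² + 2(100³/12 + 100×31.65²)] = 9856000 mm³.
Direct shear f_v = P/L_w = 311×10³ / 545 = 570.6 N/mm (vertical).
Torsion M = P·e = 311×10³ × 130 = 40430000 N·mm.
Critical point at (x, y) = (81.65, 172.5) from centroid. f_tx = M·y/J = 707.6 N/mm; f_ty = M·x/J = 334.9 N/mm.
Resultant f_max = √[f_tx² + (f_v + f_ty)²] = √[707.6² + (570.6 + 334.9)²] = 1149 N/mm.
Capacity per unit length: r_n/Ω = (1/2.0) × 0.6 × 620 × (0.707 × 16) = 2104 N/mm.
1149 ≤ 2104 → adequate.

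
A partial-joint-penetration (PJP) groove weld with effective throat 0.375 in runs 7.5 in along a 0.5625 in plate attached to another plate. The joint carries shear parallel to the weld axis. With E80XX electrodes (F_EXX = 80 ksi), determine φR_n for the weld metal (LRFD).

φR_n ≈ 101 kip

Effective throat (given) t_e = 0.375 in.
A_we = 0.375 × 7.5 = 2.812 in².
F_nw = 0.6 F_EXX = 48 ksi.
φR_n = 0.75 × 48 × 2.812 = 101.2 kip.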